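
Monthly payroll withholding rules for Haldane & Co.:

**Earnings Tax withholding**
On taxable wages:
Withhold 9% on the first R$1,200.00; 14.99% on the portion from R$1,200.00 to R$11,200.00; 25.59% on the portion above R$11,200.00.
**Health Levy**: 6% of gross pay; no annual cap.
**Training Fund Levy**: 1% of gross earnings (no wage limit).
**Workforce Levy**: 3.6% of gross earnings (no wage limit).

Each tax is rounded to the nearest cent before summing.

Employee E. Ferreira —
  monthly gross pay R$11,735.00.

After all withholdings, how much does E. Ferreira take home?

Earnings Tax: taxable = R$11,735.00
  R$1,607.00 + 25.59% × (R$11,735.00 − R$11,200.00) = R$1,607.00 + 25.59% × R$535.00 = R$1,743.91
Health Levy: 6% × R$11,735.00 = R$704.10
Training Fund Levy: 1% × R$11,735.00 = R$117.35
Workforce Levy: 3.6% × R$11,735.00 = R$422.46
Total withheld: R$1,743.91 + R$704.10 + R$117.35 + R$422.46 = R$2,987.82
Net pay: R$11,735.00 − R$2,987.82 = R$8,747.18

R$8,747.18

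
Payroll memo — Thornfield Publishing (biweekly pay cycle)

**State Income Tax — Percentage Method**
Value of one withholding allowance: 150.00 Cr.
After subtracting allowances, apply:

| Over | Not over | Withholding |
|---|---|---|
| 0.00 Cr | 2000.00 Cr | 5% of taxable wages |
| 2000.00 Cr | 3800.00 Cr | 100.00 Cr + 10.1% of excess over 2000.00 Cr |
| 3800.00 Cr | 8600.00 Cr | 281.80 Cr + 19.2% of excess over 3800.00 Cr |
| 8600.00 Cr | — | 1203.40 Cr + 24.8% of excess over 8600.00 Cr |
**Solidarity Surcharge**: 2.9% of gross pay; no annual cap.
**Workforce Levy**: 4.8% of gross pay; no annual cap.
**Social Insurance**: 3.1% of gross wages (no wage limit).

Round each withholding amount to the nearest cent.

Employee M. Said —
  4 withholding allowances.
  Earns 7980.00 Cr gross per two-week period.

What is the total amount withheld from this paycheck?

State Income Tax: taxable = 7980.00 Cr − 4×150.00 Cr = 7380.00 Cr
  281.80 Cr + 19.2% × (7380.00 Cr − 3800.00 Cr) = 281.80 Cr + 19.2% × 3580.00 Cr = 969.16 Cr
Solidarity Surcharge: 2.9% × 7980.00 Cr = 231.42 Cr
Workforce Levy: 4.8% × 7980.00 Cr = 383.04 Cr
Social Insurance: 3.1% × 7980.00 Cr = 247.38 Cr
Total: 969.16 Cr + 231.42 Cr + 383.04 Cr + 247.38 Cr = 1831.00 Cr

1831.00 Cr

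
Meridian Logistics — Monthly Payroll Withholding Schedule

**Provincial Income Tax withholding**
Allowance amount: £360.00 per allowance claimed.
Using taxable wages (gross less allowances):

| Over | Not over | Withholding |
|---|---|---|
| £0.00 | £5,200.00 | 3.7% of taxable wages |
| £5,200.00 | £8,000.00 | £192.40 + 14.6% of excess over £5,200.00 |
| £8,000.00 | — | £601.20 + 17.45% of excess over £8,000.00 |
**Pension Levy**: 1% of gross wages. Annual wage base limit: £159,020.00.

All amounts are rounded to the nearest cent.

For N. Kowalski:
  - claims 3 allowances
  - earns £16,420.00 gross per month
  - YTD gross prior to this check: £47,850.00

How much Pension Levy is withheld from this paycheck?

Pension Levy: 1% × £16,420.00 = £164.20

£164.20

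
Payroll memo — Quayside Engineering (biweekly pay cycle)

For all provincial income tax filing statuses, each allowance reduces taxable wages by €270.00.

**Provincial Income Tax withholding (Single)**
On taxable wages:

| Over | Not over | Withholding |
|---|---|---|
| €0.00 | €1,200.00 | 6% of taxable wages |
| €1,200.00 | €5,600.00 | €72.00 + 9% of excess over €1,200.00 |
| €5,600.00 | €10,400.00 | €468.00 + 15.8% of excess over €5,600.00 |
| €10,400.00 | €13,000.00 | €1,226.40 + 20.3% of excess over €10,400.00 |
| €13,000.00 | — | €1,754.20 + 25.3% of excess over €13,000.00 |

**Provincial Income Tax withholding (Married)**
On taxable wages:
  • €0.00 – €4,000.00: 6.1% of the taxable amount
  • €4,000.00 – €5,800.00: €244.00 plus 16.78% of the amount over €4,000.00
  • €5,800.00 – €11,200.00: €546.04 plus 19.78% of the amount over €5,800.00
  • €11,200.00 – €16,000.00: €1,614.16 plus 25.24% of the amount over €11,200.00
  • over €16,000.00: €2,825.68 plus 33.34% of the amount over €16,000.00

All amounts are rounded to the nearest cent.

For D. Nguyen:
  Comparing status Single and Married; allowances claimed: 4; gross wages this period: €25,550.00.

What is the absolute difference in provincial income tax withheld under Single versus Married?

Provincial Income Tax (Single): taxable = €25,550.00 − 4×€270.00 = €24,470.00
  €1,754.20 + 25.3% × (€24,470.00 − €13,000.00) = €1,754.20 + 25.3% × €11,470.00 = €4,656.11
Provincial Income Tax (Married): taxable = €25,550.00 − 4×€270.00 = €24,470.00
  €2,825.68 + 33.34% × (€24,470.00 − €16,000.00) = €2,825.68 + 33.34% × €8,470.00 = €5,649.58
Difference: |€4,656.11 − €5,649.58| = €993.47 (higher under Married)

€993.47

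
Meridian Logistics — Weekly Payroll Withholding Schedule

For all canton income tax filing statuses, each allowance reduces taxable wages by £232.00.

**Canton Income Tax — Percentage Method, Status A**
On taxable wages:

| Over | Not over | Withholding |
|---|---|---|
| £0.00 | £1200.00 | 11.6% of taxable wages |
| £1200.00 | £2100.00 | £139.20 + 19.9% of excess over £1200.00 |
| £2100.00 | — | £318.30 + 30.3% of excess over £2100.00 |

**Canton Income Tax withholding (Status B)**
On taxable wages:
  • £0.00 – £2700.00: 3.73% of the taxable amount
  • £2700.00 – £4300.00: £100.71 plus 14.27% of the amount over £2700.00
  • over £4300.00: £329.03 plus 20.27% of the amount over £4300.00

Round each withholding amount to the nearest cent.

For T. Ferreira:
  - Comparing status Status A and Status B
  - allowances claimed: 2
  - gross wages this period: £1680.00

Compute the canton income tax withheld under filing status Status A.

Canton Income Tax (Status A): taxable = £1680.00 − 2×£232.00 = £1216.00
  £139.20 + 19.9% × (£1216.00 − £1200.00) = £139.20 + 19.9% × £16.00 = £142.38

£142.38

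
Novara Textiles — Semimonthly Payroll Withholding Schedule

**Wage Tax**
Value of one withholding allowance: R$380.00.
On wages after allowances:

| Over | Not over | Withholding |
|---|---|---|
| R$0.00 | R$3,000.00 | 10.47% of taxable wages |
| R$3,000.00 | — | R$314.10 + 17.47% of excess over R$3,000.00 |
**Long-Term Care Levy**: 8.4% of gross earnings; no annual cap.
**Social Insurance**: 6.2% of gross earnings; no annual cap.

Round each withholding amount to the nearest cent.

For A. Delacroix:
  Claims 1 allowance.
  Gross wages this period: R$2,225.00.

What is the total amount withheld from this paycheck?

Wage Tax: taxable = R$2,225.00 − 1×R$380.00 = R$1,845.00
  10.47% × R$1,845.00 = R$193.17
Long-Term Care Levy: 8.4% × R$2,225.00 = R$186.90
Social Insurance: 6.2% × R$2,225.00 = R$137.95
Total: R$193.17 + R$186.90 + R$137.95 = R$518.02

R$518.02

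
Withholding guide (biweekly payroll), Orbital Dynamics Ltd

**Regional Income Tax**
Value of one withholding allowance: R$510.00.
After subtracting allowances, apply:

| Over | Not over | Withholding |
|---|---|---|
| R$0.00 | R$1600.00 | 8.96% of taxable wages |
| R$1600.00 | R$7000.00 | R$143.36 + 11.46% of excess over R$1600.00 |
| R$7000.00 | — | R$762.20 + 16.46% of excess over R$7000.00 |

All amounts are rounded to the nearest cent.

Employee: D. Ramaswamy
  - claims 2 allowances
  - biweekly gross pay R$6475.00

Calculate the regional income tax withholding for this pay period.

R$585.14

Regional Income Tax: taxable = R$6475.00 − 2×R$510.00 = R$5455.00
  R$143.36 + 11.46% × (R$5455.00 − R$1600.00) = R$143.36 + 11.46% × R$3855.00 = R$585.14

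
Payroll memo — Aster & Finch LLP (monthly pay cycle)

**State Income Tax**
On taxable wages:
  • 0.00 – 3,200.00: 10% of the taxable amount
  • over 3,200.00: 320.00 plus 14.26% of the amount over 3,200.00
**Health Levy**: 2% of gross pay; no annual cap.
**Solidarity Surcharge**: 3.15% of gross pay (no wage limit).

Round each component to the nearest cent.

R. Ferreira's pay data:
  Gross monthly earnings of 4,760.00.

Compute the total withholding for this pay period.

787.60

State Income Tax: taxable = 4,760.00
  320.00 + 14.26% × (4,760.00 − 3,200.00) = 320.00 + 14.26% × 1,560.00 = 542.46
Health Levy: 2% × 4,760.00 = 95.20
Solidarity Surcharge: 3.15% × 4,760.00 = 149.94
Total: 542.46 + 95.20 + 149.94 = 787.60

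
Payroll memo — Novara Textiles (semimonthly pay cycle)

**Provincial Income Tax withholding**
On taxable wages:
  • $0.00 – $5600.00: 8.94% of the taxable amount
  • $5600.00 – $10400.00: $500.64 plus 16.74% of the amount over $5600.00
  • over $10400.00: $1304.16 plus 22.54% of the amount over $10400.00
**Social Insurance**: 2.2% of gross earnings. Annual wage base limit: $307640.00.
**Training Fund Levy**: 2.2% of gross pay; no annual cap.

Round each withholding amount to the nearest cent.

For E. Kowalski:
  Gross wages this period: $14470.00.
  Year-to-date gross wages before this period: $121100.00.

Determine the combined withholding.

Provincial Income Tax: taxable = $14470.00
  $1304.16 + 22.54% × ($14470.00 − $10400.00) = $1304.16 + 22.54% × $4070.00 = $2221.54
Social Insurance: 2.2% × $14470.00 = $318.34
Training Fund Levy: 2.2% × $14470.00 = $318.34
Total: $2221.54 + $318.34 + $318.34 = $2858.22

$2858.22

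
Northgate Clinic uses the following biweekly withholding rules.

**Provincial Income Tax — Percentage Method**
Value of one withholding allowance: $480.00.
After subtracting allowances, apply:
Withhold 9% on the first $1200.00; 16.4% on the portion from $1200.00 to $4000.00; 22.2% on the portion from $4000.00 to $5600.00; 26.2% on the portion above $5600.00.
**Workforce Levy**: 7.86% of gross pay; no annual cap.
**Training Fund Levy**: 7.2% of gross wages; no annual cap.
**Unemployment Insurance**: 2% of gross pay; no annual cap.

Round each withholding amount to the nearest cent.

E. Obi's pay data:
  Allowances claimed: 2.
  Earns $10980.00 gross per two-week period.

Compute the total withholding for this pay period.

$3953.63

Provincial Income Tax: taxable = $10980.00 − 2×$480.00 = $10020.00
  $922.40 + 26.2% × ($10020.00 − $5600.00) = $922.40 + 26.2% × $4420.00 = $2080.44
Workforce Levy: 7.86% × $10980.00 = $863.03
Training Fund Levy: 7.2% × $10980.00 = $790.56
Unemployment Insurance: 2% × $10980.00 = $219.60
Total: $2080.44 + $863.03 + $790.56 + $219.60 = $3953.63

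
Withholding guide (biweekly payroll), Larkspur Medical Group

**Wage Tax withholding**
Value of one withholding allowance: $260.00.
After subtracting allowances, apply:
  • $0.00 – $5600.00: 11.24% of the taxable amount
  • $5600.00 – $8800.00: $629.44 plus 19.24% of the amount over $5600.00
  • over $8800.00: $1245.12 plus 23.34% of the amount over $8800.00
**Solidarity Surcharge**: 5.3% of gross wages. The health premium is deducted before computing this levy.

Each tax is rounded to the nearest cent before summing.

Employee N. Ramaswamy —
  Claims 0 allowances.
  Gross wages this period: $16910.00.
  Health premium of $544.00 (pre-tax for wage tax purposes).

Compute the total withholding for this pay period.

$3878.42

Wage Tax: taxable = $16910.00 − $544.00 = $16366.00
  $1245.12 + 23.34% × ($16366.00 − $8800.00) = $1245.12 + 23.34% × $7566.00 = $3011.02
Solidarity Surcharge: 5.3% × $16366.00 = $867.40
Total: $3011.02 + $867.40 = $3878.42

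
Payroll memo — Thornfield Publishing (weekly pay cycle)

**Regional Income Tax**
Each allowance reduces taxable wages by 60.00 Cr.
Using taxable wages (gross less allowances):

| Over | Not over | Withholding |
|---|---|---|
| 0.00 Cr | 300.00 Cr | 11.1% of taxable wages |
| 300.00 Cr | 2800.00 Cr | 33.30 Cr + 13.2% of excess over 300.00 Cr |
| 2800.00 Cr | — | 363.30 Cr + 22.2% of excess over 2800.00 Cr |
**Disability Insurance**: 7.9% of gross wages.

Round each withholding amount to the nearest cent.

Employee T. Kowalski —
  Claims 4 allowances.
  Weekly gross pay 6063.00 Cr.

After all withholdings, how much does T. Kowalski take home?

4549.61 Cr

Regional Income Tax: taxable = 6063.00 Cr − 4×60.00 Cr = 5823.00 Cr
  363.30 Cr + 22.2% × (5823.00 Cr − 2800.00 Cr) = 363.30 Cr + 22.2% × 3023.00 Cr = 1034.41 Cr
Disability Insurance: 7.9% × 6063.00 Cr = 478.98 Cr
Total withheld: 1034.41 Cr + 478.98 Cr = 1513.39 Cr
Net pay: 6063.00 Cr − 1513.39 Cr = 4549.61 Cr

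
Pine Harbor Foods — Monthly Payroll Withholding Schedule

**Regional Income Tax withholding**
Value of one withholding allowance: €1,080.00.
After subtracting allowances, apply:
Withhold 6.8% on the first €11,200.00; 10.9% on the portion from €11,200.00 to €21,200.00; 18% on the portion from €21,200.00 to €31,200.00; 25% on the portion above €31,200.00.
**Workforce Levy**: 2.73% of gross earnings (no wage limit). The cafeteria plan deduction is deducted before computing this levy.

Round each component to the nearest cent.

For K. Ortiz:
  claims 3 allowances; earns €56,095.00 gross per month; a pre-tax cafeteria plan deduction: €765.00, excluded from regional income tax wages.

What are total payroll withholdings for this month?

€10,384.61

Regional Income Tax: taxable = €56,095.00 − €765.00 − 3×€1,080.00 = €52,090.00
  €3,651.60 + 25% × (€52,090.00 − €31,200.00) = €3,651.60 + 25% × €20,890.00 = €8,874.10
Workforce Levy: 2.73% × €55,330.00 = €1,510.51
Total: €8,874.10 + €1,510.51 = €10,384.61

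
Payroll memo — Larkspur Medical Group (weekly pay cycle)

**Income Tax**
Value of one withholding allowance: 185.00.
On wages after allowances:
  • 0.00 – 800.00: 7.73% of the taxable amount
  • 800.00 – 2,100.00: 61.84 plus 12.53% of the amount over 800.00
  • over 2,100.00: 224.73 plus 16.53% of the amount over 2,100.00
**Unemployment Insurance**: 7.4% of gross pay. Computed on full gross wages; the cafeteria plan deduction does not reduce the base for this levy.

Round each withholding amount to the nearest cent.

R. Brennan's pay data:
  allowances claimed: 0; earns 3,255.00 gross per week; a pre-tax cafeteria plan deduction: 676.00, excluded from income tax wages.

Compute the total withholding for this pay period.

Income Tax: taxable = 3,255.00 − 676.00 = 2,579.00
  224.73 + 16.53% × (2,579.00 − 2,100.00) = 224.73 + 16.53% × 479.00 = 303.91
Unemployment Insurance: 7.4% × 3,255.00 = 240.87
Total: 303.91 + 240.87 = 544.78

544.78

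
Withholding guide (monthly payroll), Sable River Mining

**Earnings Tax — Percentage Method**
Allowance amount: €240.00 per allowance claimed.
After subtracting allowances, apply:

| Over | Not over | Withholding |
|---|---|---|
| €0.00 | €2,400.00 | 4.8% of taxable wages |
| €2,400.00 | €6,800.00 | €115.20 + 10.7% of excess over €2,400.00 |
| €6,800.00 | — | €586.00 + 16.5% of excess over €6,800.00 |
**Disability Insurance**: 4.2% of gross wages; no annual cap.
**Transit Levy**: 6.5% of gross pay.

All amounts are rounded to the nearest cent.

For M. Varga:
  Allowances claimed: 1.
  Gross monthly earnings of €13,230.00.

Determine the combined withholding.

Earnings Tax: taxable = €13,230.00 − 1×€240.00 = €12,990.00
  €586.00 + 16.5% × (€12,990.00 − €6,800.00) = €586.00 + 16.5% × €6,190.00 = €1,607.35
Disability Insurance: 4.2% × €13,230.00 = €555.66
Transit Levy: 6.5% × €13,230.00 = €859.95
Total: €1,607.35 + €555.66 + €859.95 = €3,022.96

€3,022.96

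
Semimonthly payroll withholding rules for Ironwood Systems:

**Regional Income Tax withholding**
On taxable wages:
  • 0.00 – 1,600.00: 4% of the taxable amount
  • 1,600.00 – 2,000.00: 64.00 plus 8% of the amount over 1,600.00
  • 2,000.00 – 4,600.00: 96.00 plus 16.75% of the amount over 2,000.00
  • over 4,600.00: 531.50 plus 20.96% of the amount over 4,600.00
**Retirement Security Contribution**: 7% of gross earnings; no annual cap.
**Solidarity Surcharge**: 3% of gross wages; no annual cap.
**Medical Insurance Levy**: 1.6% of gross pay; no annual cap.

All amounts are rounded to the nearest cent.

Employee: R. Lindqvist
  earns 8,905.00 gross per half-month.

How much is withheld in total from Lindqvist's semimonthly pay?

2,466.81

Regional Income Tax: taxable = 8,905.00
  531.50 + 20.96% × (8,905.00 − 4,600.00) = 531.50 + 20.96% × 4,305.00 = 1,433.83
Retirement Security Contribution: 7% × 8,905.00 = 623.35
Solidarity Surcharge: 3% × 8,905.00 = 267.15
Medical Insurance Levy: 1.6% × 8,905.00 = 142.48
Total: 1,433.83 + 623.35 + 267.15 + 142.48 = 2,466.81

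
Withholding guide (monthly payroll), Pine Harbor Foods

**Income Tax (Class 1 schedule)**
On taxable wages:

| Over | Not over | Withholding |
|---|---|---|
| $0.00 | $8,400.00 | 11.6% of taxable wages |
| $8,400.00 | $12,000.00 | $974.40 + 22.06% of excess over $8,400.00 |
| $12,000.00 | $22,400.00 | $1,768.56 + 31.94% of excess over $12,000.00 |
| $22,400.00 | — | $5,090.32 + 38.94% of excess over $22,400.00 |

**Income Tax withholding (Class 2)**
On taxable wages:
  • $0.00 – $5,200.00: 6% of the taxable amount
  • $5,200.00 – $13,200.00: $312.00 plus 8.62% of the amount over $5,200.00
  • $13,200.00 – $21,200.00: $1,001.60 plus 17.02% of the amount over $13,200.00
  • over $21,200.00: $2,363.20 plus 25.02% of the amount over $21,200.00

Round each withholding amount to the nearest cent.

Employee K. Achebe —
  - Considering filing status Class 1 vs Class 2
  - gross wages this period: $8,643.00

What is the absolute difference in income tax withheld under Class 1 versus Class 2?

$419.22

Income Tax (Class 1): taxable = $8,643.00
  $974.40 + 22.06% × ($8,643.00 − $8,400.00) = $974.40 + 22.06% × $243.00 = $1,028.01
Income Tax (Class 2): taxable = $8,643.00
  $312.00 + 8.62% × ($8,643.00 − $5,200.00) = $312.00 + 8.62% × $3,443.00 = $608.79
Difference: |$1,028.01 − $608.79| = $419.22 (higher under Class 1)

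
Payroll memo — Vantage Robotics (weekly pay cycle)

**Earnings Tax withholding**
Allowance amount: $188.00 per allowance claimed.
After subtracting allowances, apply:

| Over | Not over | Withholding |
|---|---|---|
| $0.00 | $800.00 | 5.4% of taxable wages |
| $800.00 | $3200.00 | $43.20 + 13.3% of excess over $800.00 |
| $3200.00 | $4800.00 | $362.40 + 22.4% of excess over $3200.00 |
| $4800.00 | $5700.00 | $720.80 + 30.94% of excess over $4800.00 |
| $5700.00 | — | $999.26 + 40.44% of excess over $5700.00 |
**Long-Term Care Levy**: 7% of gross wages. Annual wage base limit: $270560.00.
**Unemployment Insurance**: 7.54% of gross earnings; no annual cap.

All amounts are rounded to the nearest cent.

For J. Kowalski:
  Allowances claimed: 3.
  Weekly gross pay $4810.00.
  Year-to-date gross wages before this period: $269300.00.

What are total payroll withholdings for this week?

$1047.57

Earnings Tax: taxable = $4810.00 − 3×$188.00 = $4246.00
  $362.40 + 22.4% × ($4246.00 − $3200.00) = $362.40 + 22.4% × $1046.00 = $596.70
Long-Term Care Levy: cap $270560.00 − YTD $269300.00 = $1260.00 subject; 7% × $1260.00 = $88.20
Unemployment Insurance: 7.54% × $4810.00 = $362.67
Total: $596.70 + $88.20 + $362.67 = $1047.57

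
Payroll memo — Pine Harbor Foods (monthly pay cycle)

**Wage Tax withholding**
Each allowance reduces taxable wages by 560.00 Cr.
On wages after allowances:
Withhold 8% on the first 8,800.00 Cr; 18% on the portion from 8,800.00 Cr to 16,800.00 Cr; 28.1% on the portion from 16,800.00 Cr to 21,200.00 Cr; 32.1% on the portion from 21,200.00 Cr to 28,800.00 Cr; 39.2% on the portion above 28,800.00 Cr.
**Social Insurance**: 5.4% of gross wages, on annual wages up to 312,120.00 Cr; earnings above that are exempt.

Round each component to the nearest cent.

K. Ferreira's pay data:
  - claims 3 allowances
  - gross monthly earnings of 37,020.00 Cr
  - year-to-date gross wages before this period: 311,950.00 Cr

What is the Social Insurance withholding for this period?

9.18 Cr

Social Insurance: cap 312,120.00 Cr − YTD 311,950.00 Cr = 170.00 Cr subject; 5.4% × 170.00 Cr = 9.18 Cr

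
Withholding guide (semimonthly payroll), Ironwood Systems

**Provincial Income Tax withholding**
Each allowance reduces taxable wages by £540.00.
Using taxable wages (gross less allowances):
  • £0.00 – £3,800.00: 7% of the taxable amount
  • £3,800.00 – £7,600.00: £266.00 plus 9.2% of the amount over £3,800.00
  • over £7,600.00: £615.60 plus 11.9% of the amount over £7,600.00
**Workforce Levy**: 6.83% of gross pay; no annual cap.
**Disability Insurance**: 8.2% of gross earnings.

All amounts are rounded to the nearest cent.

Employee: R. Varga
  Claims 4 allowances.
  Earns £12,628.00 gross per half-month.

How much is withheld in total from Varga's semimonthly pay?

£2,854.88

Provincial Income Tax: taxable = £12,628.00 − 4×£540.00 = £10,468.00
  £615.60 + 11.9% × (£10,468.00 − £7,600.00) = £615.60 + 11.9% × £2,868.00 = £956.89
Workforce Levy: 6.83% × £12,628.00 = £862.49
Disability Insurance: 8.2% × £12,628.00 = £1,035.50
Total: £956.89 + £862.49 + £1,035.50 = £2,854.88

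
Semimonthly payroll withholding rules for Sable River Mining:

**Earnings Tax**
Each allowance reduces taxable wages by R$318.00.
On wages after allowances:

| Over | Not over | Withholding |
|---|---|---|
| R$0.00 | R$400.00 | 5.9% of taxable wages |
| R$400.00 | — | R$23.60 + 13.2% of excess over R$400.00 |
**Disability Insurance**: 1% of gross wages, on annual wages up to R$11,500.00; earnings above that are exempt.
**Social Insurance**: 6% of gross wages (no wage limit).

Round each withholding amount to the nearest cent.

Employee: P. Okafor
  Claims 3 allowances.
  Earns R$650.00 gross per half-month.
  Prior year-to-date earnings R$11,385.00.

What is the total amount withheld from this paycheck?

Earnings Tax: taxable = R$650.00 − 3×R$318.00 = R$-304.00
  Taxable ≤ 0 → R$0.00
Disability Insurance: cap R$11,500.00 − YTD R$11,385.00 = R$115.00 subject; 1% × R$115.00 = R$1.15
Social Insurance: 6% × R$650.00 = R$39.00
Total: R$0.00 + R$1.15 + R$39.00 = R$40.15

R$40.15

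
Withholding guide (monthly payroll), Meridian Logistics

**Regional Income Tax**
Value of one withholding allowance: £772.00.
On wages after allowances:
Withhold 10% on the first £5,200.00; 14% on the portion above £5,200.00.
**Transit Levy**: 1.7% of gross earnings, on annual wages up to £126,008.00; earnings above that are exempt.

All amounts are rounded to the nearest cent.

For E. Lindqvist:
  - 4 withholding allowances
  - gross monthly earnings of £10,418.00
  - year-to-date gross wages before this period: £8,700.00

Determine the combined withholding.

£995.31

Regional Income Tax: taxable = £10,418.00 − 4×£772.00 = £7,330.00
  £520.00 + 14% × (£7,330.00 − £5,200.00) = £520.00 + 14% × £2,130.00 = £818.20
Transit Levy: 1.7% × £10,418.00 = £177.11
Total: £818.20 + £177.11 = £995.31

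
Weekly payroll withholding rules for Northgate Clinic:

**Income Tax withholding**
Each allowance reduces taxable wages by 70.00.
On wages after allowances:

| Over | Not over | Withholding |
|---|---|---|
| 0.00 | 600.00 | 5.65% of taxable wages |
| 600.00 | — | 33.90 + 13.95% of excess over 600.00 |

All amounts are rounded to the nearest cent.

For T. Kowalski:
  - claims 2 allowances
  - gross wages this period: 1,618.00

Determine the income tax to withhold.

Income Tax: taxable = 1,618.00 − 2×70.00 = 1,478.00
  33.90 + 13.95% × (1,478.00 − 600.00) = 33.90 + 13.95% × 878.00 = 156.38

156.38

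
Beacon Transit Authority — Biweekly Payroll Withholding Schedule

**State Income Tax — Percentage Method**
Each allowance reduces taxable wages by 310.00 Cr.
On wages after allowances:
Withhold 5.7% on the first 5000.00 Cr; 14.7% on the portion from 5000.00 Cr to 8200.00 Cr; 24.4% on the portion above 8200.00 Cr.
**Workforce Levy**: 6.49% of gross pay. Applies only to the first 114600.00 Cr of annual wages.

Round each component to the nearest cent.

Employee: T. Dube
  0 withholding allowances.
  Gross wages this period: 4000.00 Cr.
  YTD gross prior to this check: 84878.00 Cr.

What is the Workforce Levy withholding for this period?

259.60 Cr

Workforce Levy: 6.49% × 4000.00 Cr = 259.60 Cr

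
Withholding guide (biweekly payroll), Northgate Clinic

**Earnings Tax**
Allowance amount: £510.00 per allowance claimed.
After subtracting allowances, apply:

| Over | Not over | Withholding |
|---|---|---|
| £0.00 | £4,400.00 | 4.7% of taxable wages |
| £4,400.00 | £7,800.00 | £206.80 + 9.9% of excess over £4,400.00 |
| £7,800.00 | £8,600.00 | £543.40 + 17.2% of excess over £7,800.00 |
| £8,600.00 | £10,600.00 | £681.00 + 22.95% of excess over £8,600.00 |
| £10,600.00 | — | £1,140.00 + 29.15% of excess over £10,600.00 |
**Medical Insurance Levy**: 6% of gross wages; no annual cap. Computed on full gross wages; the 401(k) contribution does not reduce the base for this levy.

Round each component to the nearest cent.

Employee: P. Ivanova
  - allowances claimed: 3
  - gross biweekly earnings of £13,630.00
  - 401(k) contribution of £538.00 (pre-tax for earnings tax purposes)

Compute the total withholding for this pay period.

£2,238.22

Earnings Tax: taxable = £13,630.00 − £538.00 − 3×£510.00 = £11,562.00
  £1,140.00 + 29.15% × (£11,562.00 − £10,600.00) = £1,140.00 + 29.15% × £962.00 = £1,420.42
Medical Insurance Levy: 6% × £13,630.00 = £817.80
Total: £1,420.42 + £817.80 = £2,238.22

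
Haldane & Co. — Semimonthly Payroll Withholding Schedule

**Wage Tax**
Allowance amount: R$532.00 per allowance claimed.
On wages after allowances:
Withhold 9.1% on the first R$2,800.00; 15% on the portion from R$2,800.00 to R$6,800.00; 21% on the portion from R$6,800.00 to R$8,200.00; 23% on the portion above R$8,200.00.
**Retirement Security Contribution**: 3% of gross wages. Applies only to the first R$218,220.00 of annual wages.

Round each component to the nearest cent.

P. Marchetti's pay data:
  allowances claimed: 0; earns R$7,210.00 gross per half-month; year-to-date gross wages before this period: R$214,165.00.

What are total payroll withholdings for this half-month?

R$1,062.55

Wage Tax: taxable = R$7,210.00
  R$854.80 + 21% × (R$7,210.00 − R$6,800.00) = R$854.80 + 21% × R$410.00 = R$940.90
Retirement Security Contribution: cap R$218,220.00 − YTD R$214,165.00 = R$4,055.00 subject; 3% × R$4,055.00 = R$121.65
Total: R$940.90 + R$121.65 = R$1,062.55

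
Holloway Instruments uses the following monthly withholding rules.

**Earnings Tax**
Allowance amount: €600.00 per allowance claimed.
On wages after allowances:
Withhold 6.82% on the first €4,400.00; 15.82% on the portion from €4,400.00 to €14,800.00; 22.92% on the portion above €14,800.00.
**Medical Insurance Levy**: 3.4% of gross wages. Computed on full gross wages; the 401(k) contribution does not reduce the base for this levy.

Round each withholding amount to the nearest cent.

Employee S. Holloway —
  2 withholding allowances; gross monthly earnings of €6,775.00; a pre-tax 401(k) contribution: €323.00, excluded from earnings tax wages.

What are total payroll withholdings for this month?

€665.22

Earnings Tax: taxable = €6,775.00 − €323.00 − 2×€600.00 = €5,252.00
  €300.08 + 15.82% × (€5,252.00 − €4,400.00) = €300.08 + 15.82% × €852.00 = €434.87
Medical Insurance Levy: 3.4% × €6,775.00 = €230.35
Total: €434.87 + €230.35 = €665.22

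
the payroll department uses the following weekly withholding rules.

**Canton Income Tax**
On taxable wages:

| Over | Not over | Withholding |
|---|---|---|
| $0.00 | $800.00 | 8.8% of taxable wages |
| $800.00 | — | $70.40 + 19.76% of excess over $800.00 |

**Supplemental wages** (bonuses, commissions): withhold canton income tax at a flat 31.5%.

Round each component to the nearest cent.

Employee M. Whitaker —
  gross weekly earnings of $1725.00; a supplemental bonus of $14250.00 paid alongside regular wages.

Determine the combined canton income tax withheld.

Canton Income Tax: taxable = $1725.00
  $70.40 + 19.76% × ($1725.00 − $800.00) = $70.40 + 19.76% × $925.00 = $253.18
Supplemental (31.5% flat on bonus): 31.5% × $14250.00 = $4488.75
Total canton income tax: $253.18 + $4488.75 = $4741.93

$4741.93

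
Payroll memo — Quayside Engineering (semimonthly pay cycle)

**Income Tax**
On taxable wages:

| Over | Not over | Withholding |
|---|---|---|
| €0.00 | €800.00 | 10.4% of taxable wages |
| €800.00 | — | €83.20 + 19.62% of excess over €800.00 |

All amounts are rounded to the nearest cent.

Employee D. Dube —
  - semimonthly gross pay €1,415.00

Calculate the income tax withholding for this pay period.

Income Tax: taxable = €1,415.00
  €83.20 + 19.62% × (€1,415.00 − €800.00) = €83.20 + 19.62% × €615.00 = €203.86

€203.86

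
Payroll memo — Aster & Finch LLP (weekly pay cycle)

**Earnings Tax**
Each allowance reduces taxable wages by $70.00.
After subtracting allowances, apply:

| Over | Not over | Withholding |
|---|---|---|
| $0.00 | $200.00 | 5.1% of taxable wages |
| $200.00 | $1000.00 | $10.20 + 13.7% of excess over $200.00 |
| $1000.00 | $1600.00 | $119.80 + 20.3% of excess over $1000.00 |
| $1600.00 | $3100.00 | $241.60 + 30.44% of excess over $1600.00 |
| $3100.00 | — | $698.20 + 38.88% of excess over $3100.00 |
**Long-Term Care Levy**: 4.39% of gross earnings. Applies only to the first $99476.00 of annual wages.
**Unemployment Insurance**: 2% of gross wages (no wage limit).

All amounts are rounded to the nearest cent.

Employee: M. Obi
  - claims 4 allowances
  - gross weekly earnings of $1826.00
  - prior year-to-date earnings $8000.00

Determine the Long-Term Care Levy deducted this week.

Long-Term Care Levy: 4.39% × $1826.00 = $80.16

$80.16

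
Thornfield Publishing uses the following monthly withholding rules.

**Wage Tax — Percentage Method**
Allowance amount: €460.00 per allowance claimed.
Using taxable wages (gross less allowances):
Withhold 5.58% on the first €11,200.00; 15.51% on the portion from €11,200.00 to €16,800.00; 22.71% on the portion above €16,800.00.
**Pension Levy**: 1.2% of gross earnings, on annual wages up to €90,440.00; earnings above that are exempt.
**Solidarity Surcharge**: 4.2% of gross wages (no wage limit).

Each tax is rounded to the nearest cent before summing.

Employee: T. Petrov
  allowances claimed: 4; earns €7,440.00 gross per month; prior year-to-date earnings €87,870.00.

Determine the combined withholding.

Wage Tax: taxable = €7,440.00 − 4×€460.00 = €5,600.00
  5.58% × €5,600.00 = €312.48
Pension Levy: cap €90,440.00 − YTD €87,870.00 = €2,570.00 subject; 1.2% × €2,570.00 = €30.84
Solidarity Surcharge: 4.2% × €7,440.00 = €312.48
Total: €312.48 + €30.84 + €312.48 = €655.80

€655.80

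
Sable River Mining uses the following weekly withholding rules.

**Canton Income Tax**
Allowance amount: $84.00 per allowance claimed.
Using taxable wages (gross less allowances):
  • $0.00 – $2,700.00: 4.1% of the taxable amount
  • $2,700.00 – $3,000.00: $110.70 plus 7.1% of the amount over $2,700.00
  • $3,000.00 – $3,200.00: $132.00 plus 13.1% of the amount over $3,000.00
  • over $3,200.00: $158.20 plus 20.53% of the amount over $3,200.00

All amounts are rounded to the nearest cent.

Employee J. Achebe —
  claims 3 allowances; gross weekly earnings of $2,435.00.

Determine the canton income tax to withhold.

Canton Income Tax: taxable = $2,435.00 − 3×$84.00 = $2,183.00
  4.1% × $2,183.00 = $89.50

$89.50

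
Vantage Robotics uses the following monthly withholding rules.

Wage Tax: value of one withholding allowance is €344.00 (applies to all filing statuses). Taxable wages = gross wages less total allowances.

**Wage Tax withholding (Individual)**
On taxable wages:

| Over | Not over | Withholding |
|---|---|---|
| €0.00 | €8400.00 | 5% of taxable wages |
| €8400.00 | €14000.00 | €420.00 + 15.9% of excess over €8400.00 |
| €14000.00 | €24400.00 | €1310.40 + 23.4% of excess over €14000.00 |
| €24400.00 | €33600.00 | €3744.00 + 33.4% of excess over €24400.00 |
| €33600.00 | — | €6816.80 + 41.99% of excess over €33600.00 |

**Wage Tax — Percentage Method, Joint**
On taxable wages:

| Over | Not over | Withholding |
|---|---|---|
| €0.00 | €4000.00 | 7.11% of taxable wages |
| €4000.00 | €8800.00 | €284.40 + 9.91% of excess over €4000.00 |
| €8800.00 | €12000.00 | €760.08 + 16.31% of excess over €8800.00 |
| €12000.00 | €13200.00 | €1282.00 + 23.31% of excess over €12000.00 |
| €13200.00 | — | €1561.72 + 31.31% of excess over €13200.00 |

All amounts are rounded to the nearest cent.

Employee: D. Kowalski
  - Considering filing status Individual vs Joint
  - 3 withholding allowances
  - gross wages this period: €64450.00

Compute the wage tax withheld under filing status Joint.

€17284.98

Wage Tax (Joint): taxable = €64450.00 − 3×€344.00 = €63418.00
  €1561.72 + 31.31% × (€63418.00 − €13200.00) = €1561.72 + 31.31% × €50218.00 = €17284.98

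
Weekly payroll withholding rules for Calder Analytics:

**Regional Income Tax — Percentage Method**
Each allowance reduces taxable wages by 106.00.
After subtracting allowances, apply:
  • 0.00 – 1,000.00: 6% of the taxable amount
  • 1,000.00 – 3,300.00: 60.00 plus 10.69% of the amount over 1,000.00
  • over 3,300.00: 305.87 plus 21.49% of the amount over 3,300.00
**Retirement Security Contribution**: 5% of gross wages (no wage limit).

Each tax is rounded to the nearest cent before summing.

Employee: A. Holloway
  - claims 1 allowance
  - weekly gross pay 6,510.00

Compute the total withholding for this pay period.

1,298.42

Regional Income Tax: taxable = 6,510.00 − 1×106.00 = 6,404.00
  305.87 + 21.49% × (6,404.00 − 3,300.00) = 305.87 + 21.49% × 3,104.00 = 972.92
Retirement Security Contribution: 5% × 6,510.00 = 325.50
Total: 972.92 + 325.50 = 1,298.42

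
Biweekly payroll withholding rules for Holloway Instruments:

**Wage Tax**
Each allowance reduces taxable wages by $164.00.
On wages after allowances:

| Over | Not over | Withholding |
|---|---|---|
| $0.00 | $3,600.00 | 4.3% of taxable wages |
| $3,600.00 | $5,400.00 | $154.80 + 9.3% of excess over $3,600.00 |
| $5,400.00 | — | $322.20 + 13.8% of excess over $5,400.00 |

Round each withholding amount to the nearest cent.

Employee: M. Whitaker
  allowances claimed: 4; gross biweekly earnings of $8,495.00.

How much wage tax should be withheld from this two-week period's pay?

$658.78

Wage Tax: taxable = $8,495.00 − 4×$164.00 = $7,839.00
  $322.20 + 13.8% × ($7,839.00 − $5,400.00) = $322.20 + 13.8% × $2,439.00 = $658.78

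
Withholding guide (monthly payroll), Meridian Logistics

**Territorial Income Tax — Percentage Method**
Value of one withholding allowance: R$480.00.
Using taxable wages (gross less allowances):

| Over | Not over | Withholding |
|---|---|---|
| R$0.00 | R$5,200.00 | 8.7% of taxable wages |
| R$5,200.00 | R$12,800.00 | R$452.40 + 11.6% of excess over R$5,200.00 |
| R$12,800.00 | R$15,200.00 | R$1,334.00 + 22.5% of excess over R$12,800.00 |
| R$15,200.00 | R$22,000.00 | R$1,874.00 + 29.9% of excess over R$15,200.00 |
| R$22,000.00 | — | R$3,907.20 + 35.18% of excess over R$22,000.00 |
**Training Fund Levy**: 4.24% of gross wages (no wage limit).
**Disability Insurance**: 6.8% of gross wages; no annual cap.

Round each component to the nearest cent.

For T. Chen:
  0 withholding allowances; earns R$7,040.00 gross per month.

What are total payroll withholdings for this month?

R$1,443.06

Territorial Income Tax: taxable = R$7,040.00
  R$452.40 + 11.6% × (R$7,040.00 − R$5,200.00) = R$452.40 + 11.6% × R$1,840.00 = R$665.84
Training Fund Levy: 4.24% × R$7,040.00 = R$298.50
Disability Insurance: 6.8% × R$7,040.00 = R$478.72
Total: R$665.84 + R$298.50 + R$478.72 = R$1,443.06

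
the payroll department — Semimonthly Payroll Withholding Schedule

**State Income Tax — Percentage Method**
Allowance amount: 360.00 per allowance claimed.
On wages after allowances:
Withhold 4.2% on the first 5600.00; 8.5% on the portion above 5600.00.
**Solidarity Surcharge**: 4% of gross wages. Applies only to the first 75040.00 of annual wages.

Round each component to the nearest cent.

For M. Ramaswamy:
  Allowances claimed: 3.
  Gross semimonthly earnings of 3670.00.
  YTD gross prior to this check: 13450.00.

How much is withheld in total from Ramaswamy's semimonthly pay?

State Income Tax: taxable = 3670.00 − 3×360.00 = 2590.00
  4.2% × 2590.00 = 108.78
Solidarity Surcharge: 4% × 3670.00 = 146.80
Total: 108.78 + 146.80 = 255.58

255.58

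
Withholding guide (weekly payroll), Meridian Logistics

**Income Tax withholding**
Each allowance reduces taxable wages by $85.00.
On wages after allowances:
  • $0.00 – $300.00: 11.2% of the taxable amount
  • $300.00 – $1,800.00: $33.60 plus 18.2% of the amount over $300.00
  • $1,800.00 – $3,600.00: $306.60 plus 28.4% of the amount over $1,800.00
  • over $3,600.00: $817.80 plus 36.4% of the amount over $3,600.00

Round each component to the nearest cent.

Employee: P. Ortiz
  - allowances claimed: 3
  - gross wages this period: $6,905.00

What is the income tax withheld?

$1,928.00

Income Tax: taxable = $6,905.00 − 3×$85.00 = $6,650.00
  $817.80 + 36.4% × ($6,650.00 − $3,600.00) = $817.80 + 36.4% × $3,050.00 = $1,928.00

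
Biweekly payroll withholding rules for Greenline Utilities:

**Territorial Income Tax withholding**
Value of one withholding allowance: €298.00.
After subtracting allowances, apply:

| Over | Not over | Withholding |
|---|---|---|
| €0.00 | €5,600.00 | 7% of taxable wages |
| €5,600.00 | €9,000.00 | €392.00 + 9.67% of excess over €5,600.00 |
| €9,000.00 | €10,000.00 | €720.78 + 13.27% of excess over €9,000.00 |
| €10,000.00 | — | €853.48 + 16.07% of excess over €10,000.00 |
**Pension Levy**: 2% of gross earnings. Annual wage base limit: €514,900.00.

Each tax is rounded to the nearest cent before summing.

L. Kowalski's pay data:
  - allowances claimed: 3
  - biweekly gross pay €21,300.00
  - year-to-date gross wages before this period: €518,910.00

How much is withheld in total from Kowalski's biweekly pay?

€2,525.72

Territorial Income Tax: taxable = €21,300.00 − 3×€298.00 = €20,406.00
  €853.48 + 16.07% × (€20,406.00 − €10,000.00) = €853.48 + 16.07% × €10,406.00 = €2,525.72
Pension Levy: YTD €518,910.00 ≥ cap €514,900.00 → €0.00
Total: €2,525.72 + €0.00 = €2,525.72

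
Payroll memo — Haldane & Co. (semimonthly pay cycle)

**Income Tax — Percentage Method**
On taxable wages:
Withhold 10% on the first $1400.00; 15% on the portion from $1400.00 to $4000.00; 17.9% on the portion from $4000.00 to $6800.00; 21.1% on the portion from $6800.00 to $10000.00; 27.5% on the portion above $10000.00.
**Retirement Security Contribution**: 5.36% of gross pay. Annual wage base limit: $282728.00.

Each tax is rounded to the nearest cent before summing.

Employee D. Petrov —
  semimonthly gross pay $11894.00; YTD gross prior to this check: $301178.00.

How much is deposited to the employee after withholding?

$9666.75

Income Tax: taxable = $11894.00
  $1706.40 + 27.5% × ($11894.00 − $10000.00) = $1706.40 + 27.5% × $1894.00 = $2227.25
Retirement Security Contribution: YTD $301178.00 ≥ cap $282728.00 → $0.00
Total withheld: $2227.25 + $0.00 = $2227.25
Net pay: $11894.00 − $2227.25 = $9666.75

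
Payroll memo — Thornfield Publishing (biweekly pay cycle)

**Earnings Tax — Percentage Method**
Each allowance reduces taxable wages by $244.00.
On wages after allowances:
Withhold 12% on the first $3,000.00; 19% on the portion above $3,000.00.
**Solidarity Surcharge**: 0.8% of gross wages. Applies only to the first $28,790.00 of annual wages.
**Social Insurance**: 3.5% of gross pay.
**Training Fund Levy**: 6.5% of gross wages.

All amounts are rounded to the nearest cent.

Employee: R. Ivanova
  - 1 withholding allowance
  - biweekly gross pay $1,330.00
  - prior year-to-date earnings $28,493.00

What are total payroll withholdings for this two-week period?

$265.70

Earnings Tax: taxable = $1,330.00 − 1×$244.00 = $1,086.00
  12% × $1,086.00 = $130.32
Solidarity Surcharge: cap $28,790.00 − YTD $28,493.00 = $297.00 subject; 0.8% × $297.00 = $2.38
Social Insurance: 3.5% × $1,330.00 = $46.55
Training Fund Levy: 6.5% × $1,330.00 = $86.45
Total: $130.32 + $2.38 + $46.55 + $86.45 = $265.70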